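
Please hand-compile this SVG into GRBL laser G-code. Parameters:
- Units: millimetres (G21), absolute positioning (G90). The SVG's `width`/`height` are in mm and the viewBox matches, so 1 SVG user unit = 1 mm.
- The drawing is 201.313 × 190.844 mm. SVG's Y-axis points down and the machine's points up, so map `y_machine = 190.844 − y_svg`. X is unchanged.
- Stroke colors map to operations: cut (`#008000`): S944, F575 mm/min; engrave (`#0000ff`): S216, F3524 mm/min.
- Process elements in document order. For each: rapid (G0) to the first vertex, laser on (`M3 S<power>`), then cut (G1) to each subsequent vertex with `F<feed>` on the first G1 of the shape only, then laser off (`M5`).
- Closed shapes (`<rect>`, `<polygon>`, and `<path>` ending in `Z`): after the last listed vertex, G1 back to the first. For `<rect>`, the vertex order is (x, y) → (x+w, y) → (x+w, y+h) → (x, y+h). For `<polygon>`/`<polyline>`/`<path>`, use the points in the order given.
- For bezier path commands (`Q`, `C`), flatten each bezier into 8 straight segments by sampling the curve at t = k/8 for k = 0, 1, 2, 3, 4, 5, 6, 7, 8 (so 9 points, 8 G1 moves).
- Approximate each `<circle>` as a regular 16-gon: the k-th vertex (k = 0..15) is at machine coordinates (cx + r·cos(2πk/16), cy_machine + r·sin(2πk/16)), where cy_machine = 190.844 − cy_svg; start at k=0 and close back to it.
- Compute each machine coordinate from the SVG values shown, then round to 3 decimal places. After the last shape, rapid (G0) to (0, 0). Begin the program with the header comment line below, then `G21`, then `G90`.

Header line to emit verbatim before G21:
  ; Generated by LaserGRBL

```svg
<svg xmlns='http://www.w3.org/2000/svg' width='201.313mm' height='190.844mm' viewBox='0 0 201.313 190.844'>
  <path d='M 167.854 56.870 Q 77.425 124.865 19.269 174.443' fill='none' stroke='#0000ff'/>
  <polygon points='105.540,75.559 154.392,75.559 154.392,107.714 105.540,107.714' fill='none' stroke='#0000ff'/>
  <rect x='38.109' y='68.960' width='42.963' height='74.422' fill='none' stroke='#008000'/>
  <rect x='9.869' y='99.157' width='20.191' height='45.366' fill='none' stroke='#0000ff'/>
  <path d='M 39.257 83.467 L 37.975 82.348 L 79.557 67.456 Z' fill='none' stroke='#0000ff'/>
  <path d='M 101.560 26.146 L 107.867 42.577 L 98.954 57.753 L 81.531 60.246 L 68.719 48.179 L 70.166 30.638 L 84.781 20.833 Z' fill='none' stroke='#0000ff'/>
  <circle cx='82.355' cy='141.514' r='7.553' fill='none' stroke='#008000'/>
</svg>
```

1 u = 1 mm; y_m = 190.844 − y.

[1] `<path>` quadratic bezier, #0000ff→engrave S216 F3524: (167.854,133.974) → (145.751,117.263) → (124.657,101.128) → (104.571,85.568) → (85.493,70.583) → (67.424,56.174) → (50.364,42.341) → (34.312,29.083) → (19.269,16.401)

[2] `<polygon>` rectangle, #0000ff→engrave S216 F3524: (105.540,115.285) → (154.392,115.285) → (154.392,83.130) → (105.540,83.130) → (105.540,115.285) (closed)

[3] `<rect>` rectangle, #008000→cut S944 F575: (38.109,121.884) → (81.072,121.884) → (81.072,47.462) → (38.109,47.462) → (38.109,121.884) (closed)

[4] `<rect>` rectangle, #0000ff→engrave S216 F3524: (9.869,91.687) → (30.060,91.687) → (30.060,46.321) → (9.869,46.321) → (9.869,91.687) (closed)

[5] `<path>` closed polygon, #0000ff→engrave S216 F3524: (39.257,107.377) → (37.975,108.496) → (79.557,123.388) → (39.257,107.377) (closed)

[6] `<path>` regular polygon, #0000ff→engrave S216 F3524: (101.560,164.698) → (107.867,148.267) → (98.954,133.091) → (81.531,130.598) → (68.719,142.665) → (70.166,160.206) → (84.781,170.011) → (101.560,164.698) (closed)

[7] `<circle>` circle, #008000→cut S944 F575: (89.908,49.330) → (89.333,52.220) → (87.696,54.671) → (85.245,56.308) → (82.355,56.883) → (79.465,56.308) → (77.014,54.671) → (75.377,52.220) → (74.802,49.330) → (75.377,46.440) → (77.014,43.989) → (79.465,42.352) → (82.355,41.777) → (85.245,42.352) → (87.696,43.989) → (89.333,46.440) → (89.908,49.330) (closed)

; Generated by LaserGRBL
G21
G90
G0 X167.854 Y133.974
M3 S216
G1 X145.751 Y117.263 F3524
G1 X124.657 Y101.128
G1 X104.571 Y85.568
G1 X85.493 Y70.583
G1 X67.424 Y56.174
G1 X50.364 Y42.341
G1 X34.312 Y29.083
G1 X19.269 Y16.401
M5
G0 X105.540 Y115.285
M3 S216
G1 X154.392 Y115.285 F3524
G1 X154.392 Y83.130
G1 X105.540 Y83.130
G1 X105.540 Y115.285
M5
G0 X38.109 Y121.884
M3 S944
G1 X81.072 Y121.884 F575
G1 X81.072 Y47.462
G1 X38.109 Y47.462
G1 X38.109 Y121.884
M5
G0 X9.869 Y91.687
M3 S216
G1 X30.060 Y91.687 F3524
G1 X30.060 Y46.321
G1 X9.869 Y46.321
G1 X9.869 Y91.687
M5
G0 X39.257 Y107.377
M3 S216
G1 X37.975 Y108.496 F3524
G1 X79.557 Y123.388
G1 X39.257 Y107.377
M5
G0 X101.560 Y164.698
M3 S216
G1 X107.867 Y148.267 F3524
G1 X98.954 Y133.091
G1 X81.531 Y130.598
G1 X68.719 Y142.665
G1 X70.166 Y160.206
G1 X84.781 Y170.011
G1 X101.560 Y164.698
M5
G0 X89.908 Y49.330
M3 S944
G1 X89.333 Y52.220 F575
G1 X87.696 Y54.671
G1 X85.245 Y56.308
G1 X82.355 Y56.883
G1 X79.465 Y56.308
G1 X77.014 Y54.671
G1 X75.377 Y52.220
G1 X74.802 Y49.330
G1 X75.377 Y46.440
G1 X77.014 Y43.989
G1 X79.465 Y42.352
G1 X82.355 Y41.777
G1 X85.245 Y42.352
G1 X87.696 Y43.989
G1 X89.333 Y46.440
G1 X89.908 Y49.330
M5
G0 X0.000 Y0.000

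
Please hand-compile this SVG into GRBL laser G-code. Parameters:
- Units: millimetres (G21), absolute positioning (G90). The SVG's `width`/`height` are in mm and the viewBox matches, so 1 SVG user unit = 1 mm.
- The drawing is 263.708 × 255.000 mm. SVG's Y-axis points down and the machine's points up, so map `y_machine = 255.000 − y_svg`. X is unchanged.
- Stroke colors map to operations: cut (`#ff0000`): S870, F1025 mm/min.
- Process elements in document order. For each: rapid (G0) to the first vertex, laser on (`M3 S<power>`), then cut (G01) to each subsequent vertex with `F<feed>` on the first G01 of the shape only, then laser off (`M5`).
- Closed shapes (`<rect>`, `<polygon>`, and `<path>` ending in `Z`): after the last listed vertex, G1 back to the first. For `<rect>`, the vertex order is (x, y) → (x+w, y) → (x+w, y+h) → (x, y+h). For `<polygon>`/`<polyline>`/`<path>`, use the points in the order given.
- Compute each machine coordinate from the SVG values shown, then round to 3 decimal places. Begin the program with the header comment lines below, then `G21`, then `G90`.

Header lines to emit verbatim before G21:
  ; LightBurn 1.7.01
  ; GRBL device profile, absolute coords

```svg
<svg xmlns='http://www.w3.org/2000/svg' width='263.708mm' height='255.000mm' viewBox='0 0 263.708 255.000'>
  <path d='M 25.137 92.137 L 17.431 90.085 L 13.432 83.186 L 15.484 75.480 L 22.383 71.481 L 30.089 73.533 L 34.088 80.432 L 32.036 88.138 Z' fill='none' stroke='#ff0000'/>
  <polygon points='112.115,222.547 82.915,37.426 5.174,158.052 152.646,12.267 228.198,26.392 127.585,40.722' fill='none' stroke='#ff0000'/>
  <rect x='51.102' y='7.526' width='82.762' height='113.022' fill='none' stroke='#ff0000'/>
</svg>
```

; LightBurn 1.7.01
; GRBL device profile, absolute coords
G21
G90
G0 X25.137 Y162.863
M3 S870
G01 X17.431 Y164.915 F1025
G01 X13.432 Y171.814
G01 X15.484 Y179.520
G01 X22.383 Y183.519
G01 X30.089 Y181.467
G01 X34.088 Y174.568
G01 X32.036 Y166.862
G01 X25.137 Y162.863
M5
G0 X112.115 Y32.453
M3 S870
G01 X82.915 Y217.574 F1025
G01 X5.174 Y96.948
G01 X152.646 Y242.733
G01 X228.198 Y228.608
G01 X127.585 Y214.278
G01 X112.115 Y32.453
M5
G0 X51.102 Y247.474
M3 S870
G01 X133.864 Y247.474 F1025
G01 X133.864 Y134.452
G01 X51.102 Y134.452
G01 X51.102 Y247.474
M5

1 u = 1 mm; y_m = 255.000 − y.

[1] `<path>` regular polygon, #ff0000→cut S870 F1025: (25.137,162.863) → (17.431,164.915) → (13.432,171.814) → (15.484,179.520) → (22.383,183.519) → (30.089,181.467) → (34.088,174.568) → (32.036,166.862) → (25.137,162.863) (closed)

[2] `<polygon>` closed polygon, #ff0000→cut S870 F1025: (112.115,32.453) → (82.915,217.574) → (5.174,96.948) → (152.646,242.733) → (228.198,228.608) → (127.585,214.278) → (112.115,32.453) (closed)

[3] `<rect>` rectangle, #ff0000→cut S870 F1025: (51.102,247.474) → (133.864,247.474) → (133.864,134.452) → (51.102,134.452) → (51.102,247.474) (closed)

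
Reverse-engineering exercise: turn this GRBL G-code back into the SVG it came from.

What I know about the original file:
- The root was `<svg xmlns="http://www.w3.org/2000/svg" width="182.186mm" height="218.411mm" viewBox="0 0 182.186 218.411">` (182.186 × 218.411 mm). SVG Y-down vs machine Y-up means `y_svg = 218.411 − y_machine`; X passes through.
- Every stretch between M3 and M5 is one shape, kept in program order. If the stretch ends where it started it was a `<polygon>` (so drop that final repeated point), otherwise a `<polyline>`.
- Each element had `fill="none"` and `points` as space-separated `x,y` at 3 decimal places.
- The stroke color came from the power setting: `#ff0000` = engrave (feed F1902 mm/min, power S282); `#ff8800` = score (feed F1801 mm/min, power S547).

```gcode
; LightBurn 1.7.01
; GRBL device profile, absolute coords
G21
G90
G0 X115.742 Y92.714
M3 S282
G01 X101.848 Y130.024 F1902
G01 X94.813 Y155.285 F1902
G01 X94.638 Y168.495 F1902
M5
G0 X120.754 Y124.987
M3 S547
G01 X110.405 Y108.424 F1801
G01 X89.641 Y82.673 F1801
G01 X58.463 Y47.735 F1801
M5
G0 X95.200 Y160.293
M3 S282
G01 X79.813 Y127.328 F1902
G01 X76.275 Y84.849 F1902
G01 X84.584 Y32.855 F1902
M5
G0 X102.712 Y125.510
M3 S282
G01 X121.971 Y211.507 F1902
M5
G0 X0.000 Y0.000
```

y_svg = 218.411 − y_m.

[1] S282→`#ff0000` (engrave); open run; points: 115.742,125.697 101.848,88.387 94.813,63.126 94.638,49.916

[2] S547→`#ff8800` (score); open run; points: 120.754,93.424 110.405,109.987 89.641,135.738 58.463,170.676

[3] S282→`#ff0000` (engrave); open run; points: 95.200,58.118 79.813,91.083 76.275,133.562 84.584,185.556

[4] S282→`#ff0000` (engrave); open run; points: 102.712,92.901 121.971,6.904

<svg xmlns="http://www.w3.org/2000/svg" width="182.186mm" height="218.411mm" viewBox="0 0 182.186 218.411">
  <polyline points="115.742,125.697 101.848,88.387 94.813,63.126 94.638,49.916" fill="none" stroke="#ff0000"/>
  <polyline points="120.754,93.424 110.405,109.987 89.641,135.738 58.463,170.676" fill="none" stroke="#ff8800"/>
  <polyline points="95.200,58.118 79.813,91.083 76.275,133.562 84.584,185.556" fill="none" stroke="#ff0000"/>
  <polyline points="102.712,92.901 121.971,6.904" fill="none" stroke="#ff0000"/>
</svg>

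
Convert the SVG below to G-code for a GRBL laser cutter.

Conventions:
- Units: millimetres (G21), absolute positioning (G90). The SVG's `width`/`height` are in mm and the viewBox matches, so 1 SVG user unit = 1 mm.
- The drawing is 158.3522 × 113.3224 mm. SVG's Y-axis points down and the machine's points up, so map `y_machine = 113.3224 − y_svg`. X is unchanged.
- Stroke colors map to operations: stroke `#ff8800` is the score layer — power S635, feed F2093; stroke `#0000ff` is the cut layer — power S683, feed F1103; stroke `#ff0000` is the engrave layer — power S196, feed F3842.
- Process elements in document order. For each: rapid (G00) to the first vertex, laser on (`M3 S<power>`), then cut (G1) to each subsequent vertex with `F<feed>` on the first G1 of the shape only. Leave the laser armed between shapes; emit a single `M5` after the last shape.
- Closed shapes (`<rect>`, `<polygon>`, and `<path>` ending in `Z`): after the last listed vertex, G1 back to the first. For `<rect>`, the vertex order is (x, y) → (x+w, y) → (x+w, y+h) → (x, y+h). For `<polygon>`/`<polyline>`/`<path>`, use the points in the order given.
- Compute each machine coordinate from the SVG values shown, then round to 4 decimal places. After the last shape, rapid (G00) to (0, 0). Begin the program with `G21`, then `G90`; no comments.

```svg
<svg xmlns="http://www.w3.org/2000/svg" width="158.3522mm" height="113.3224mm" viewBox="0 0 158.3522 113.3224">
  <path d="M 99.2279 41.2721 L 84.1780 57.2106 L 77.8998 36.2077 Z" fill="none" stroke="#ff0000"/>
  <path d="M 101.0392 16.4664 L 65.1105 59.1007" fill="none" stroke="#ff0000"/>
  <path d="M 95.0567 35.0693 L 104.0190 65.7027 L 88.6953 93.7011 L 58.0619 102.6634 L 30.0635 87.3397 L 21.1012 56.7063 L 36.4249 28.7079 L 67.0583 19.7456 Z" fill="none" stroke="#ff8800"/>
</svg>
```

G21
G90
G00 X99.2279 Y72.0503
M3 S196
G1 X84.1780 Y56.1118 F3842
G1 X77.8998 Y77.1147
G1 X99.2279 Y72.0503
G00 X101.0392 Y96.8560
M3 S196
G1 X65.1105 Y54.2217 F3842
G00 X95.0567 Y78.2531
M3 S635
G1 X104.0190 Y47.6197 F2093
G1 X88.6953 Y19.6213
G1 X58.0619 Y10.6590
G1 X30.0635 Y25.9827
G1 X21.1012 Y56.6161
G1 X36.4249 Y84.6145
G1 X67.0583 Y93.5768
G1 X95.0567 Y78.2531
M5
G00 X0.0000 Y0.0000

viewBox `0 0 158.3522 113.3224` with mm width/height → 1 unit = 1 mm. Flip: y_m = 113.3224 − y_svg.

**Shape 1** — `<path>` regular polygon, stroke `#ff0000` → engrave (S196, F3842). Machine vertices: (99.2279,72.0503) → (84.1780,56.1118) → (77.8998,77.1147) → (99.2279,72.0503). Closed: final G1 returns to the first vertex.

**Shape 2** — `<path>` line segment, stroke `#ff0000` → engrave (S196, F3842). Machine vertices: (101.0392,96.8560) → (65.1105,54.2217). Open path.

**Shape 3** — `<path>` regular polygon, stroke `#ff8800` → score (S635, F2093). Machine vertices: (95.0567,78.2531) → (104.0190,47.6197) → (88.6953,19.6213) → (58.0619,10.6590) → (30.0635,25.9827) → (21.1012,56.6161) → (36.4249,84.6145) → (67.0583,93.5768) → (95.0567,78.2531). Closed: final G1 returns to the first vertex.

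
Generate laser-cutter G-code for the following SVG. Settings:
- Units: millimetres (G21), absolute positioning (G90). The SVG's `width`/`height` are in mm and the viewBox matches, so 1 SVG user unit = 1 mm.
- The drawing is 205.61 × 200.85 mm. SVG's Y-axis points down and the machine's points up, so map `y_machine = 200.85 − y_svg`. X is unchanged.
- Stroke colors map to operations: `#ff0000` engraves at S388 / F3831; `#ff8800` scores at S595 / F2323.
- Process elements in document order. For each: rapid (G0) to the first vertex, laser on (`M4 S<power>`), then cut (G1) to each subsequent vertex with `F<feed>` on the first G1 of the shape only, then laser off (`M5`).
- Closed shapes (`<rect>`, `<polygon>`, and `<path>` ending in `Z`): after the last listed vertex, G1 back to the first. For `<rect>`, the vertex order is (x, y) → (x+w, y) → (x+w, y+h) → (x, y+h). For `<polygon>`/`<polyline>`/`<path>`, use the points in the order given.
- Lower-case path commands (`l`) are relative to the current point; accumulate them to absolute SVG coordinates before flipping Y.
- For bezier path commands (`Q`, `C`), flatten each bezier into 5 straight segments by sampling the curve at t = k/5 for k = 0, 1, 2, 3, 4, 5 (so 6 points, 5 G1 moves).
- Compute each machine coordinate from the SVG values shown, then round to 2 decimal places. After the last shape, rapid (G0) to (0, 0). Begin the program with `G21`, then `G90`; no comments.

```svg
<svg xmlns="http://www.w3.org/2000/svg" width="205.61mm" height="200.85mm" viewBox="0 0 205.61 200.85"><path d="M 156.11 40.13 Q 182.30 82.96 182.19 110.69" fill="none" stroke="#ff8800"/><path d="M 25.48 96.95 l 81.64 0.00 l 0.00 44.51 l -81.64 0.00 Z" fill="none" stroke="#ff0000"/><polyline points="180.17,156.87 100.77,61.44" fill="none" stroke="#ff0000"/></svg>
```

G21
G90
G0 X156.11 Y160.72
M4 S595
G1 X165.53 Y144.19 F2323
G1 X172.85 Y128.87
G1 X178.07 Y114.76
G1 X181.18 Y101.86
G1 X182.19 Y90.16
M5
G0 X25.48 Y103.90
M4 S388
G1 X107.12 Y103.90 F3831
G1 X107.12 Y59.39
G1 X25.48 Y59.39
G1 X25.48 Y103.90
M5
G0 X180.17 Y43.98
M4 S388
G1 X100.77 Y139.41 F3831
M5
G0 X0.00 Y0.00

1 u = 1 mm; y_m = 200.85 − y.

[1] `<path>` quadratic bezier, #ff8800→score S595 F2323: (156.11,160.72) → (165.53,144.19) → (172.85,128.87) → (178.07,114.76) → (181.18,101.86) → (182.19,90.16)

[2] `<path>` rectangle, #ff0000→engrave S388 F3831: (25.48,103.90) → (107.12,103.90) → (107.12,59.39) → (25.48,59.39) → (25.48,103.90) (closed)

[3] `<polyline>` line segment, #ff0000→engrave S388 F3831: (180.17,43.98) → (100.77,139.41)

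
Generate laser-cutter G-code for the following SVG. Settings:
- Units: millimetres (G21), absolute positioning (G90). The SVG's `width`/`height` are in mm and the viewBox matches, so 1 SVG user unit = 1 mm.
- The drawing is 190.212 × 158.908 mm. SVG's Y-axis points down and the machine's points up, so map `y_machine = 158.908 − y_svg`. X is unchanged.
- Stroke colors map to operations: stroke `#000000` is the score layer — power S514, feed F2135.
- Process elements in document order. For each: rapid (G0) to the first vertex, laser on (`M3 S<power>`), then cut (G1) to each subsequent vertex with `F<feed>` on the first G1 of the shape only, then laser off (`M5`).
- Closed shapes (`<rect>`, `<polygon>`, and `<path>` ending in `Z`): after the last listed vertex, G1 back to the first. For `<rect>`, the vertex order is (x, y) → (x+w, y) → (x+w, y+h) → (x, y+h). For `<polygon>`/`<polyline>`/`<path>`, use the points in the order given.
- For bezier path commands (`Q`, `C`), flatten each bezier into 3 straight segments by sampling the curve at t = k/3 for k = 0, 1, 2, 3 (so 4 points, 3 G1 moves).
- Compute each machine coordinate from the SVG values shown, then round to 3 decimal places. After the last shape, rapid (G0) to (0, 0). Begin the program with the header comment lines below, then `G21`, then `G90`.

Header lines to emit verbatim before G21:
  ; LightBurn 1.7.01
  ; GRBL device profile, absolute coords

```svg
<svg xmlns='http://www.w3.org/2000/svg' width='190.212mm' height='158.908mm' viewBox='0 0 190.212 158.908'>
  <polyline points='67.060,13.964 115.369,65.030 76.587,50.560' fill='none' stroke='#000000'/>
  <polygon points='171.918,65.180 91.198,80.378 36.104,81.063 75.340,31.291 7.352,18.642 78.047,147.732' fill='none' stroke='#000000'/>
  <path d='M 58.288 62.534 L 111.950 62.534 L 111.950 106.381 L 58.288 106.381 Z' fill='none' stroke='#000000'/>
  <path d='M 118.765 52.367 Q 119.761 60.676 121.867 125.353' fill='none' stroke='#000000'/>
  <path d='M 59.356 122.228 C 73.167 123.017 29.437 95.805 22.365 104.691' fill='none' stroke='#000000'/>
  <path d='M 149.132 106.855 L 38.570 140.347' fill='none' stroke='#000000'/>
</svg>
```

1 u = 1 mm; y_m = 158.908 − y.

[1] `<polyline>` open polyline, #000000→score S514 F2135: (67.060,144.944) → (115.369,93.878) → (76.587,108.348)

[2] `<polygon>` closed polygon, #000000→score S514 F2135: (171.918,93.728) → (91.198,78.530) → (36.104,77.845) → (75.340,127.617) → (7.352,140.266) → (78.047,11.176) → (171.918,93.728) (closed)

[3] `<path>` rectangle, #000000→score S514 F2135: (58.288,96.374) → (111.950,96.374) → (111.950,52.527) → (58.288,52.527) → (58.288,96.374) (closed)

[4] `<path>` quadratic bezier, #000000→score S514 F2135: (118.765,106.541) → (119.552,94.739) → (120.586,70.410) → (121.867,33.555)

[5] `<path>` cubic bezier, #000000→score S514 F2135: (59.356,36.680) → (57.476,42.851) → (38.167,53.444) → (22.365,54.217)

[6] `<path>` line segment, #000000→score S514 F2135: (149.132,52.053) → (38.570,18.561)

; LightBurn 1.7.01
; GRBL device profile, absolute coords
G21
G90
G0 X67.060 Y144.944
M3 S514
G1 X115.369 Y93.878 F2135
G1 X76.587 Y108.348
M5
G0 X171.918 Y93.728
M3 S514
G1 X91.198 Y78.530 F2135
G1 X36.104 Y77.845
G1 X75.340 Y127.617
G1 X7.352 Y140.266
G1 X78.047 Y11.176
G1 X171.918 Y93.728
M5
G0 X58.288 Y96.374
M3 S514
G1 X111.950 Y96.374 F2135
G1 X111.950 Y52.527
G1 X58.288 Y52.527
G1 X58.288 Y96.374
M5
G0 X118.765 Y106.541
M3 S514
G1 X119.552 Y94.739 F2135
G1 X120.586 Y70.410
G1 X121.867 Y33.555
M5
G0 X59.356 Y36.680
M3 S514
G1 X57.476 Y42.851 F2135
G1 X38.167 Y53.444
G1 X22.365 Y54.217
M5
G0 X149.132 Y52.053
M3 S514
G1 X38.570 Y18.561 F2135
M5
G0 X0.000 Y0.000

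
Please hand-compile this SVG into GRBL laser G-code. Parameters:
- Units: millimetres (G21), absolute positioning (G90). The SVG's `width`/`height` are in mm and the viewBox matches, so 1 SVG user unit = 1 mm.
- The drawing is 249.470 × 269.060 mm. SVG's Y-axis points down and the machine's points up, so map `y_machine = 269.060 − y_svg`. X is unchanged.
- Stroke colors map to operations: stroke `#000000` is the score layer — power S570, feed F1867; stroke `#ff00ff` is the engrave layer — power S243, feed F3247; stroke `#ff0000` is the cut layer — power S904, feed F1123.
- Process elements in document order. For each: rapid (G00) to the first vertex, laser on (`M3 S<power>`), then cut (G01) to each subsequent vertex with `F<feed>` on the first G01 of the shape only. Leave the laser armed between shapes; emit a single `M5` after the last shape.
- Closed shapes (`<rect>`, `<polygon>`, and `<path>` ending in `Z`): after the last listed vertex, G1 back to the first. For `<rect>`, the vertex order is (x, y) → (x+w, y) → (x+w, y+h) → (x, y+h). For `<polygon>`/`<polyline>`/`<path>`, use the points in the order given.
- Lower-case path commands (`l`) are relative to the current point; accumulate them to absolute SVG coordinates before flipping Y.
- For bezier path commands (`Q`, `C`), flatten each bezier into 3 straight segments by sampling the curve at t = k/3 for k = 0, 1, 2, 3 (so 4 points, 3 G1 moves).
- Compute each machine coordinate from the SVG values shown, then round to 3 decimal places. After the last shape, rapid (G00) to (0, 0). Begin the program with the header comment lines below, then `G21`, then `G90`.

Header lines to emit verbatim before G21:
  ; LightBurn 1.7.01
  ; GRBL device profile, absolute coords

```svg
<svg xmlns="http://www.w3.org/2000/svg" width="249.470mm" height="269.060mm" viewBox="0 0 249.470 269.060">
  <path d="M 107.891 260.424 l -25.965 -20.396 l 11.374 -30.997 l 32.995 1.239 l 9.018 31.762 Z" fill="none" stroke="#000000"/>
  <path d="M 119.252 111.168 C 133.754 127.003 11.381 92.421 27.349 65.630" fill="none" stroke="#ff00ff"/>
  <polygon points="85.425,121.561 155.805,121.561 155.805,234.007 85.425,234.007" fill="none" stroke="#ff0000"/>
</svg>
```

; LightBurn 1.7.01
; GRBL device profile, absolute coords
G21
G90
G00 X107.891 Y8.636
M3 S570
G01 X81.926 Y29.032 F1867
G01 X93.300 Y60.029
G01 X126.295 Y58.790
G01 X135.313 Y27.028
G01 X107.891 Y8.636
G00 X119.252 Y157.892
M3 S243
G01 X98.322 Y156.707 F3247
G01 X47.301 Y176.198
G01 X27.349 Y203.430
G00 X85.425 Y147.499
M3 S904
G01 X155.805 Y147.499 F1123
G01 X155.805 Y35.053
G01 X85.425 Y35.053
G01 X85.425 Y147.499
M5
G00 X0.000 Y0.000

viewBox `0 0 249.470 269.060` with mm width/height → 1 unit = 1 mm. Flip: y_m = 269.060 − y_svg.

**Shape 1** — `<path>` regular polygon, stroke `#000000` → score (S570, F1867). Machine vertices: (107.891,8.636) → (81.926,29.032) → (93.300,60.029) → (126.295,58.790) → (135.313,27.028) → (107.891,8.636). Closed: final G1 returns to the first vertex.

**Shape 2** — `<path>` cubic bezier, stroke `#ff00ff` → engrave (S243, F3247). Control points (SVG): P0=(119.252,111.168), P1=(133.754,127.003), P2=(11.381,92.421), P3=(27.349,65.630); sampled at t=k/3. Machine vertices: (119.252,157.892) → (98.322,156.707) → (47.301,176.198) → (27.349,203.430). Open path.

**Shape 3** — `<polygon>` rectangle, stroke `#ff0000` → cut (S904, F1123). Machine vertices: (85.425,147.499) → (155.805,147.499) → (155.805,35.053) → (85.425,35.053) → (85.425,147.499). Closed: final G1 returns to the first vertex.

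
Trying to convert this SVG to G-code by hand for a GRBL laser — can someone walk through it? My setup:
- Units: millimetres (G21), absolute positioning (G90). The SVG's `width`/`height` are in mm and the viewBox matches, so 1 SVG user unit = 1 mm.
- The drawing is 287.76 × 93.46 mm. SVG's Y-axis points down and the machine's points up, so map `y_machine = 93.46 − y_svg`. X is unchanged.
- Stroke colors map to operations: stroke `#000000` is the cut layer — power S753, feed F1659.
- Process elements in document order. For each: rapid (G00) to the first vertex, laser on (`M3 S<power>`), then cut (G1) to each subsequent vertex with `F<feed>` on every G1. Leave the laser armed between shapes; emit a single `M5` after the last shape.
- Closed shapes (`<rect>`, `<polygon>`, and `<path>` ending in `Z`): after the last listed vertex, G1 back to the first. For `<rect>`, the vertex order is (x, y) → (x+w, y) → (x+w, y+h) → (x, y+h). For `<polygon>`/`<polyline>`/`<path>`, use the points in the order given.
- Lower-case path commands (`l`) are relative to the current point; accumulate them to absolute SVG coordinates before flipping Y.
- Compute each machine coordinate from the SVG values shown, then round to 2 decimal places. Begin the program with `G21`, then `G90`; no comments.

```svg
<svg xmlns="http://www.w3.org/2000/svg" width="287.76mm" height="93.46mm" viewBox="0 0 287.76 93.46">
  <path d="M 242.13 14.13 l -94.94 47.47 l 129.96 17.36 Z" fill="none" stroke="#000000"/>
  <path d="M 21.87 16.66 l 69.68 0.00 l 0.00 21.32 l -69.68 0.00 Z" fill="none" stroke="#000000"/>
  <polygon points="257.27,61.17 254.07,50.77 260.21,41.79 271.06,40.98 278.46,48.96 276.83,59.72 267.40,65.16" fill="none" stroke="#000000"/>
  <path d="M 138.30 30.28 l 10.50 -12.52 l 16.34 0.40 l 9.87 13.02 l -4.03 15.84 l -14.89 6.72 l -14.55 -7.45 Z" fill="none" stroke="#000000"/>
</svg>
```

viewBox `0 0 287.76 93.46` with mm width/height → 1 unit = 1 mm. Flip: y_m = 93.46 − y_svg.

**Shape 1** — `<path>` closed polygon, stroke `#000000` → cut (S753, F1659). Machine vertices: (242.13,79.33) → (147.19,31.86) → (277.15,14.50) → (242.13,79.33). Closed: final G1 returns to the first vertex.

**Shape 2** — `<path>` rectangle, stroke `#000000` → cut (S753, F1659). Machine vertices: (21.87,76.80) → (91.55,76.80) → (91.55,55.48) → (21.87,55.48) → (21.87,76.80). Closed: final G1 returns to the first vertex.

**Shape 3** — `<polygon>` regular polygon, stroke `#000000` → cut (S753, F1659). Machine vertices: (257.27,32.29) → (254.07,42.69) → (260.21,51.67) → (271.06,52.48) → (278.46,44.50) → (276.83,33.74) → (267.40,28.30) → (257.27,32.29). Closed: final G1 returns to the first vertex.

**Shape 4** — `<path>` regular polygon, stroke `#000000` → cut (S753, F1659). Machine vertices: (138.30,63.18) → (148.80,75.70) → (165.14,75.30) → (175.01,62.28) → (170.98,46.44) → (156.09,39.72) → (141.54,47.17) → (138.30,63.18). Closed: final G1 returns to the first vertex.

G21
G90
G00 X242.13 Y79.33
M3 S753
G1 X147.19 Y31.86 F1659
G1 X277.15 Y14.50 F1659
G1 X242.13 Y79.33 F1659
G00 X21.87 Y76.80
M3 S753
G1 X91.55 Y76.80 F1659
G1 X91.55 Y55.48 F1659
G1 X21.87 Y55.48 F1659
G1 X21.87 Y76.80 F1659
G00 X257.27 Y32.29
M3 S753
G1 X254.07 Y42.69 F1659
G1 X260.21 Y51.67 F1659
G1 X271.06 Y52.48 F1659
G1 X278.46 Y44.50 F1659
G1 X276.83 Y33.74 F1659
G1 X267.40 Y28.30 F1659
G1 X257.27 Y32.29 F1659
G00 X138.30 Y63.18
M3 S753
G1 X148.80 Y75.70 F1659
G1 X165.14 Y75.30 F1659
G1 X175.01 Y62.28 F1659
G1 X170.98 Y46.44 F1659
G1 X156.09 Y39.72 F1659
G1 X141.54 Y47.17 F1659
G1 X138.30 Y63.18 F1659
M5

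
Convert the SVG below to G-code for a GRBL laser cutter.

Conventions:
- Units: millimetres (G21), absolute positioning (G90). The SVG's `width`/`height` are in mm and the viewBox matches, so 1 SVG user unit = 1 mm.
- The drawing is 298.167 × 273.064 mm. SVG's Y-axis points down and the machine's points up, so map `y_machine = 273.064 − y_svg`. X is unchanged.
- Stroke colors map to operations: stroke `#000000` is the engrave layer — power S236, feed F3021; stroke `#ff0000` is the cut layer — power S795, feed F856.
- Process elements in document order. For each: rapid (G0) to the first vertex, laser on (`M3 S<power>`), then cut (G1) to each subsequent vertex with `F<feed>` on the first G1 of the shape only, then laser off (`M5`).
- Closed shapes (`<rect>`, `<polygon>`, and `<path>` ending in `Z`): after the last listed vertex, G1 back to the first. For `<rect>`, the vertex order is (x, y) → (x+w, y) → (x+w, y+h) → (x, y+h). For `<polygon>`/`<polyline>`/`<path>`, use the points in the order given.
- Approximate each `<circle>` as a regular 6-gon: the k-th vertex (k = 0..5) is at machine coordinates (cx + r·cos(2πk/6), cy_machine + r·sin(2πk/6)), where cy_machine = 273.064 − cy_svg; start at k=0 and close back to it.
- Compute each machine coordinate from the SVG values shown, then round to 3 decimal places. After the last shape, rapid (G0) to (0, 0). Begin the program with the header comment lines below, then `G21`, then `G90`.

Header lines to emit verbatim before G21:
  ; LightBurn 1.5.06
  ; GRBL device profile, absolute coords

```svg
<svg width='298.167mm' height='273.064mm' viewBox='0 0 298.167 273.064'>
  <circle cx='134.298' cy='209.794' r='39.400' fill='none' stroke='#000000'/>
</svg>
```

; LightBurn 1.5.06
; GRBL device profile, absolute coords
G21
G90
G0 X173.698 Y63.270
M3 S236
G1 X153.998 Y97.391 F3021
G1 X114.598 Y97.391
G1 X94.898 Y63.270
G1 X114.598 Y29.149
G1 X153.998 Y29.149
G1 X173.698 Y63.270
M5
G0 X0.000 Y0.000

Since the viewBox matches the mm dimensions, user units are millimetres directly. The only transform is the Y-flip y_m = 273.064 − y_svg.

Shape 1 is a circle drawn with `<circle>`. Its stroke #000000 means engrave at S236, F3021. After flipping Y the toolpath is (173.698,63.270) → (153.998,97.391) → (114.598,97.391) → (94.898,63.270) → (114.598,29.149) → (153.998,29.149) → (173.698,63.270), returning to the start.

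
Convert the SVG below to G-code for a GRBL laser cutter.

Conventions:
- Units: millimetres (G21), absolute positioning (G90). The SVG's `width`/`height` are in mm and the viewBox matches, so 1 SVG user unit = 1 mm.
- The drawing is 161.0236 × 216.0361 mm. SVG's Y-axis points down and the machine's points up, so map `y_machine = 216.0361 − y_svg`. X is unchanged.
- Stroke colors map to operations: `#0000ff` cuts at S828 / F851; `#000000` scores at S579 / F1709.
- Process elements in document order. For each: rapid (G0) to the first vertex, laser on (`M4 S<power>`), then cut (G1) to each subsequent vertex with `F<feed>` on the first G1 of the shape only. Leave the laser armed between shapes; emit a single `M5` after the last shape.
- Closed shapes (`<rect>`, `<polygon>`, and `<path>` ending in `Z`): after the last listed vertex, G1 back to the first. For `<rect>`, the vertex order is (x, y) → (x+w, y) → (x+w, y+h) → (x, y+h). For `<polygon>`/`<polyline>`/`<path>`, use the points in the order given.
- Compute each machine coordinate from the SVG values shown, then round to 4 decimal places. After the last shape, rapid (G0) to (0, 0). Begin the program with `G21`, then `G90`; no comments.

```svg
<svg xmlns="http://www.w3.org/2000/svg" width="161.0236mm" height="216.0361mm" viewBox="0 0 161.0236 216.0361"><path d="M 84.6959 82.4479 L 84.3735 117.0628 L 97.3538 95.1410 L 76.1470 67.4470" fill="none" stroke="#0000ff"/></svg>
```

G21
G90
G0 X84.6959 Y133.5882
M4 S828
G1 X84.3735 Y98.9733 F851
G1 X97.3538 Y120.8951
G1 X76.1470 Y148.5891
M5
G0 X0.0000 Y0.0000

1 u = 1 mm; y_m = 216.0361 − y.

[1] `<path>` open polyline, #0000ff→cut S828 F851: (84.6959,133.5882) → (84.3735,98.9733) → (97.3538,120.8951) → (76.1470,148.5891)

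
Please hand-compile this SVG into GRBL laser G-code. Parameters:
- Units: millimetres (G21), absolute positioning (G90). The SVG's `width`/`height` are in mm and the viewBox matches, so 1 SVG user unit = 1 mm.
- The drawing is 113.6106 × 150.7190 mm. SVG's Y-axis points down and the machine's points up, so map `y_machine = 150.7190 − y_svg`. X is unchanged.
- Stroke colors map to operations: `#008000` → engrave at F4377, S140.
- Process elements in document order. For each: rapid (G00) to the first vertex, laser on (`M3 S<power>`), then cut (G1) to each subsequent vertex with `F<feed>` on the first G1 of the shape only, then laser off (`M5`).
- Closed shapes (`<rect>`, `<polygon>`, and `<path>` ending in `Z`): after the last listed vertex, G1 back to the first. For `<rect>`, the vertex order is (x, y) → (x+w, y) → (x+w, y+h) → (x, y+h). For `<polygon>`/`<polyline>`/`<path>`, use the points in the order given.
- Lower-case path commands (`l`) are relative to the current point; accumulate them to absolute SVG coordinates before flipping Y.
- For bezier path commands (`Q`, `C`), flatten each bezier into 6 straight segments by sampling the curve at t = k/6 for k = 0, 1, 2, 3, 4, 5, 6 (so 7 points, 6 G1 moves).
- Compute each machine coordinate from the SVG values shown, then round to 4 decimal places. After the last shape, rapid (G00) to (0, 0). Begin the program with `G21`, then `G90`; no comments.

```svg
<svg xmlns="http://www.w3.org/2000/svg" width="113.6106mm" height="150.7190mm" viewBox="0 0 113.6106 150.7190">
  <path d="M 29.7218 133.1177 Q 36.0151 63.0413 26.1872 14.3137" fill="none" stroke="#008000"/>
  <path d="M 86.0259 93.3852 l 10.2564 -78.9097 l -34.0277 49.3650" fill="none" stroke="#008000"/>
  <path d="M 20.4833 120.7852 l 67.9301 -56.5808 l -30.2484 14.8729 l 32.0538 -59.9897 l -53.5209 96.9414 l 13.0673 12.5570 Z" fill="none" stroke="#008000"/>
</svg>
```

G21
G90
G00 X29.7218 Y17.6013
M3 S140
G1 X31.3718 Y40.3671 F4377
G1 X32.1261 Y61.9468
G1 X31.9848 Y82.3405
G1 X30.9479 Y101.5481
G1 X29.0154 Y119.5697
G1 X26.1872 Y136.4053
M5
G00 X86.0259 Y57.3338
M3 S140
G1 X96.2823 Y136.2435 F4377
G1 X62.2546 Y86.8785
M5
G00 X20.4833 Y29.9338
M3 S140
G1 X88.4134 Y86.5146 F4377
G1 X58.1650 Y71.6417
G1 X90.2188 Y131.6314
G1 X36.6979 Y34.6900
G1 X49.7652 Y22.1330
G1 X20.4833 Y29.9338
M5
G00 X0.0000 Y0.0000

Since the viewBox matches the mm dimensions, user units are millimetres directly. The only transform is the Y-flip y_m = 150.7190 − y_svg.

Shape 1 is a quadratic bezier drawn with `<path>`. Its stroke #008000 means engrave at S140, F4377. After flipping Y the toolpath is (29.7218,17.6013) → (31.3718,40.3671) → (32.1261,61.9468) → (31.9848,82.3405) → (30.9479,101.5481) → (29.0154,119.5697) → (26.1872,136.4053).

Shape 2 is a open polyline drawn with `<path>`. Its stroke #008000 means engrave at S140, F4377. After flipping Y the toolpath is (86.0259,57.3338) → (96.2823,136.2435) → (62.2546,86.8785).

Shape 3 is a closed polygon drawn with `<path>`. Its stroke #008000 means engrave at S140, F4377. After flipping Y the toolpath is (20.4833,29.9338) → (88.4134,86.5146) → (58.1650,71.6417) → (90.2188,131.6314) → (36.6979,34.6900) → (49.7652,22.1330) → (20.4833,29.9338), returning to the start.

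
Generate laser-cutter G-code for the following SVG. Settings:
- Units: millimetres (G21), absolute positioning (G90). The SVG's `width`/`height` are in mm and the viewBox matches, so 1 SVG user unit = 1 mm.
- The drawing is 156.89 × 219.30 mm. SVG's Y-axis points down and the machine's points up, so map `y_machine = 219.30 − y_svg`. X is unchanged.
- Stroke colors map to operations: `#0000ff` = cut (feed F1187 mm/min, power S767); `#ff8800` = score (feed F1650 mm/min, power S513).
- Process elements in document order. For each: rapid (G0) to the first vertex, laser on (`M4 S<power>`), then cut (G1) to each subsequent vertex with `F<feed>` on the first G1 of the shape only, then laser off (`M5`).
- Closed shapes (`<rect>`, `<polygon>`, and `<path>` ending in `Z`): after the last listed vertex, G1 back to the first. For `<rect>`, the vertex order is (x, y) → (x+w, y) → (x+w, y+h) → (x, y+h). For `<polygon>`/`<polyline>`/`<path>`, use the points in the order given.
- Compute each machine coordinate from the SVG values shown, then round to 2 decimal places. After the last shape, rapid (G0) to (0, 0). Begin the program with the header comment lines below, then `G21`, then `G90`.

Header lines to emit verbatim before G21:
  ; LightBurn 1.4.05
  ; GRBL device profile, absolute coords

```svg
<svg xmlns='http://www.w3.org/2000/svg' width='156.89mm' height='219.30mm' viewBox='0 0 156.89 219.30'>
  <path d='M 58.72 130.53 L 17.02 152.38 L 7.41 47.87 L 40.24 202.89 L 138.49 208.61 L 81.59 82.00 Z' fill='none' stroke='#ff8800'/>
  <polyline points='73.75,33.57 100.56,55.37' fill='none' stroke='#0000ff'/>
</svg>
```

; LightBurn 1.4.05
; GRBL device profile, absolute coords
G21
G90
G0 X58.72 Y88.77
M4 S513
G1 X17.02 Y66.92 F1650
G1 X7.41 Y171.43
G1 X40.24 Y16.41
G1 X138.49 Y10.69
G1 X81.59 Y137.30
G1 X58.72 Y88.77
M5
G0 X73.75 Y185.73
M4 S767
G1 X100.56 Y163.93 F1187
M5
G0 X0.00 Y0.00

1 u = 1 mm; y_m = 219.30 − y.

[1] `<path>` closed polygon, #ff8800→score S513 F1650: (58.72,88.77) → (17.02,66.92) → (7.41,171.43) → (40.24,16.41) → (138.49,10.69) → (81.59,137.30) → (58.72,88.77) (closed)

[2] `<polyline>` line segment, #0000ff→cut S767 F1187: (73.75,185.73) → (100.56,163.93)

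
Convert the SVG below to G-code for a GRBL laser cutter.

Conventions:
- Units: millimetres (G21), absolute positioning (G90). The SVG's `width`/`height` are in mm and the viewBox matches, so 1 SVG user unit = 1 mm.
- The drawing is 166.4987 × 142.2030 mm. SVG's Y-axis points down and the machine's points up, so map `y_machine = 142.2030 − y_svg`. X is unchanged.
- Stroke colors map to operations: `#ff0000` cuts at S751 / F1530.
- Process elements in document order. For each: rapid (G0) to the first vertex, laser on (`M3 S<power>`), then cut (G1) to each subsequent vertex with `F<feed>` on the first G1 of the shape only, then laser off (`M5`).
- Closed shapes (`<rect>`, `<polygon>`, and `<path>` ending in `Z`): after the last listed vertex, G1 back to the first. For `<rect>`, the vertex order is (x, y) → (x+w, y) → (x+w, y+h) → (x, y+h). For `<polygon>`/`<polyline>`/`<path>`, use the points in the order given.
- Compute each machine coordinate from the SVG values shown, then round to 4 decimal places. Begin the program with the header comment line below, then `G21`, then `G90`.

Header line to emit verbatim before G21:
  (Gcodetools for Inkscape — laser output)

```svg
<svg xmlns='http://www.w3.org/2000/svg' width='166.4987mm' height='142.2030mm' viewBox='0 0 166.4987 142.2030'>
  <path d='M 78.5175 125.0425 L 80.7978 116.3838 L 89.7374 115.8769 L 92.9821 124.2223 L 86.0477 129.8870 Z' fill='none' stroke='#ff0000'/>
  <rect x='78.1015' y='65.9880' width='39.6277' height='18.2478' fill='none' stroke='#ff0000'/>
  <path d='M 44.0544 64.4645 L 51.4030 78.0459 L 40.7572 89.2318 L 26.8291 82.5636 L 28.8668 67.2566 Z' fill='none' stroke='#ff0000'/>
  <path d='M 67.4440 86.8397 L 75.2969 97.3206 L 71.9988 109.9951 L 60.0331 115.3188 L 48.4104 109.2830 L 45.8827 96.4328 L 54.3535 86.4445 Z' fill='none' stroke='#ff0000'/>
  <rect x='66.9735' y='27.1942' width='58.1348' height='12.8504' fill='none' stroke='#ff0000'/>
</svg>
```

Since the viewBox matches the mm dimensions, user units are millimetres directly. The only transform is the Y-flip y_m = 142.2030 − y_svg.

Shape 1 is a regular polygon drawn with `<path>`. Its stroke #ff0000 means cut at S751, F1530. After flipping Y the toolpath is (78.5175,17.1605) → (80.7978,25.8192) → (89.7374,26.3261) → (92.9821,17.9807) → (86.0477,12.3160) → (78.5175,17.1605), returning to the start.

Shape 2 is a rectangle drawn with `<rect>`. Its stroke #ff0000 means cut at S751, F1530. After flipping Y the toolpath is (78.1015,76.2150) → (117.7292,76.2150) → (117.7292,57.9672) → (78.1015,57.9672) → (78.1015,76.2150), returning to the start.

Shape 3 is a regular polygon drawn with `<path>`. Its stroke #ff0000 means cut at S751, F1530. After flipping Y the toolpath is (44.0544,77.7385) → (51.4030,64.1571) → (40.7572,52.9712) → (26.8291,59.6394) → (28.8668,74.9464) → (44.0544,77.7385), returning to the start.

Shape 4 is a regular polygon drawn with `<path>`. Its stroke #ff0000 means cut at S751, F1530. After flipping Y the toolpath is (67.4440,55.3633) → (75.2969,44.8824) → (71.9988,32.2079) → (60.0331,26.8842) → (48.4104,32.9200) → (45.8827,45.7702) → (54.3535,55.7585) → (67.4440,55.3633), returning to the start.

Shape 5 is a rectangle drawn with `<rect>`. Its stroke #ff0000 means cut at S751, F1530. After flipping Y the toolpath is (66.9735,115.0088) → (125.1083,115.0088) → (125.1083,102.1584) → (66.9735,102.1584) → (66.9735,115.0088), returning to the start.

(Gcodetools for Inkscape — laser output)
G21
G90
G0 X78.5175 Y17.1605
M3 S751
G1 X80.7978 Y25.8192 F1530
G1 X89.7374 Y26.3261
G1 X92.9821 Y17.9807
G1 X86.0477 Y12.3160
G1 X78.5175 Y17.1605
M5
G0 X78.1015 Y76.2150
M3 S751
G1 X117.7292 Y76.2150 F1530
G1 X117.7292 Y57.9672
G1 X78.1015 Y57.9672
G1 X78.1015 Y76.2150
M5
G0 X44.0544 Y77.7385
M3 S751
G1 X51.4030 Y64.1571 F1530
G1 X40.7572 Y52.9712
G1 X26.8291 Y59.6394
G1 X28.8668 Y74.9464
G1 X44.0544 Y77.7385
M5
G0 X67.4440 Y55.3633
M3 S751
G1 X75.2969 Y44.8824 F1530
G1 X71.9988 Y32.2079
G1 X60.0331 Y26.8842
G1 X48.4104 Y32.9200
G1 X45.8827 Y45.7702
G1 X54.3535 Y55.7585
G1 X67.4440 Y55.3633
M5
G0 X66.9735 Y115.0088
M3 S751
G1 X125.1083 Y115.0088 F1530
G1 X125.1083 Y102.1584
G1 X66.9735 Y102.1584
G1 X66.9735 Y115.0088
M5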